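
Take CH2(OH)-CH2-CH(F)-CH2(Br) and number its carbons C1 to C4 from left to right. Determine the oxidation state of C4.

C4 has one bond to C (0), one bond to H (-1), one bond to H (-1), one bond to Br (+1).
Oxidation state = 0 − 1 − 1 + 1 = -1.

-1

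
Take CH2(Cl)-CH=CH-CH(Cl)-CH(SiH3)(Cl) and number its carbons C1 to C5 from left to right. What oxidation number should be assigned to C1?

C1 has one bond to C (0), one bond to H (-1), one bond to H (-1), one bond to Cl (+1).
Oxidation state = 0 − 1 − 1 + 1 = -1.

-1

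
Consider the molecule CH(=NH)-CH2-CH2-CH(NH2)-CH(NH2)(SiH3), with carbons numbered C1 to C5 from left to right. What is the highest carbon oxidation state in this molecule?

+1

Tallying each carbon's bonds:
C1: 1C, 1H, 2N → 0 − 1 + 2 = +1
C2: 2C, 2H → 0 − 2 = -2
C3: 2C, 2H → 0 − 2 = -2
C4: 2C, 1H, 1N → 0 − 1 + 1 = 0
C5: 1C, 1H, 1N, 1Si → 0 − 1 + 1 − 1 = -1
The highest value is +1.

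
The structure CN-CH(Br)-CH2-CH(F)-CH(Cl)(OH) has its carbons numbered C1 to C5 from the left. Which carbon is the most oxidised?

Each bond to a more electronegative atom (O, N, halogen) counts +1, each bond to a less electronegative atom (H, metal, B, Si) counts −1, and each C–C bond counts 0. Tallying each carbon:
C1: 1C, 3N → 0 + 3 = +3
C2: 2C, 1H, 1Br → 0 − 1 + 1 = 0
C3: 2C, 2H → 0 − 2 = -2
C4: 2C, 1H, 1F → 0 − 1 + 1 = 0
C5: 1C, 1H, 1O, 1Cl → 0 − 1 + 1 + 1 = +1
The most oxidised carbon is C1 at +3.

C1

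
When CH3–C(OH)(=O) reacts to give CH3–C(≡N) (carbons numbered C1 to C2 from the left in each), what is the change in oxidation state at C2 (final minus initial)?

Before: C2 has 1 bond to C, 3 bonds to O → oxidation state +3.
After: C2 has 1 bond to C, 3 bonds to N → oxidation state +3.
Δ = +3 − (+3) = 0, so no net redox change at C2.

0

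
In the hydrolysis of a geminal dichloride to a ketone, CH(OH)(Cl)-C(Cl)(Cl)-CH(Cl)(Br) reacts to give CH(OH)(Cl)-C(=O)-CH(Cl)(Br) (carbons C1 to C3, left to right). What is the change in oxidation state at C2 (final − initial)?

Before: C2 has 2 bonds to C, 2 bonds to Cl → oxidation state +2.
After: C2 has 2 bonds to C, 2 bonds to O → oxidation state +2.
Δ = +2 − (+2) = 0, so no net redox change at C2.

0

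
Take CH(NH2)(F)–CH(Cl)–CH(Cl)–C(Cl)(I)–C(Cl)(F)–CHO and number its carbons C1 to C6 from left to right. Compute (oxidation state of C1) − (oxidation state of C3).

+1

C1: 1C, 1H, 1N, 1F → 0 − 1 + 1 + 1 = +1
C3: 2C, 1H, 1Cl → 0 − 1 + 1 = 0
Difference: +1 − (0) = +1.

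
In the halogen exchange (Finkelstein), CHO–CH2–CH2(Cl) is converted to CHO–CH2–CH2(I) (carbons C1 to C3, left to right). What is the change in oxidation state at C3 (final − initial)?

Before: C3 has 1 bond to C, 2 bonds to H, 1 bond to Cl → oxidation state -1.
After: C3 has 1 bond to C, 2 bonds to H, 1 bond to I → oxidation state -1.
Δ = -1 − (-1) = 0, so no net redox change at C3.

0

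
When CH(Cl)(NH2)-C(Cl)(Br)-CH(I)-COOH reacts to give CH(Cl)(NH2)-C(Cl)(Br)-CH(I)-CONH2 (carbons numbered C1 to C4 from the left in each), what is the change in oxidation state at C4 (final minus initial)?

Before: C4 has 1 bond to C, 3 bonds to O → oxidation state +3.
After: C4 has 1 bond to C, 2 bonds to O, 1 bond to N → oxidation state +3.
Δ = +3 − (+3) = 0, so no net redox change at C4.

0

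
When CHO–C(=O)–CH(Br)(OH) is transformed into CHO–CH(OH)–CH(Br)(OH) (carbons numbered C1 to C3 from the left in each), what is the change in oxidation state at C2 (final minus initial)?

-2

Before: C2 has 2 bonds to C, 2 bonds to O → oxidation state +2.
After: C2 has 2 bonds to C, 1 bond to H, 1 bond to O → oxidation state 0.
Δ = 0 − (+2) = -2, so this is a reduction at C2.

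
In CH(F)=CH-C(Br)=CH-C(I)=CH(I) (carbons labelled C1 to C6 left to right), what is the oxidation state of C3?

Bonds to more-electronegative neighbours contribute +1 each, bonds to H or metals contribute −1 each, and C–C bonds contribute 0.
C3 has one bond to C (0), a double bond to C (2×0 = 0), one bond to Br (+1).
Oxidation state = 0 + 0 + 1 = +1.

+1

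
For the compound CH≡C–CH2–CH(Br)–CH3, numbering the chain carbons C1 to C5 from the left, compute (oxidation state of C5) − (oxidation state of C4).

C5: 1C, 3H → 0 − 3 = -3
C4: 2C, 1H, 1Br → 0 − 1 + 1 = 0
Difference: -3 − (0) = -3.

-3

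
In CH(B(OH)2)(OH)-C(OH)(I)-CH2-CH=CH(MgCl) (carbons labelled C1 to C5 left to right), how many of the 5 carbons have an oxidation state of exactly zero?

0

Tallying each carbon's bonds:
C1: 1C, 1H, 1O, 1B → 0 − 1 + 1 − 1 = -1
C2: 2C, 1O, 1I → 0 + 1 + 1 = +2
C3: 2C, 2H → 0 − 2 = -2
C4: 3C, 1H → 0 − 1 = -1
C5: 2C, 1H, 1Mg → 0 − 1 − 1 = -2
0 carbons meet the condition.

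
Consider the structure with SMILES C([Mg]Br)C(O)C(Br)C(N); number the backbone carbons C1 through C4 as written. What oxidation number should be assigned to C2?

Assign +1 per bond to O/N/halogen, −1 per bond to H or an electropositive element, and 0 per bond to carbon.
C2 has one bond to C (0), one bond to C (0), one bond to O (+1), one bond to H (-1).
Oxidation state = 0 + 0 + 1 − 1 = 0.

0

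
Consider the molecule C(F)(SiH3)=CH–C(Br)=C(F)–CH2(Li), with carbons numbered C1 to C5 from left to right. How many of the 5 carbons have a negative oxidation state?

Bonds to more-electronegative neighbours contribute +1 each, bonds to H or metals contribute −1 each, and C–C bonds contribute 0. Tallying each carbon:
C1: 2C, 1F, 1Si → 0 + 1 − 1 = 0
C2: 3C, 1H → 0 − 1 = -1
C3: 3C, 1Br → 0 + 1 = +1
C4: 3C, 1F → 0 + 1 = +1
C5: 1C, 2H, 1Li → 0 − 2 − 1 = -3
2 carbons (C2, C5) meet the condition.

2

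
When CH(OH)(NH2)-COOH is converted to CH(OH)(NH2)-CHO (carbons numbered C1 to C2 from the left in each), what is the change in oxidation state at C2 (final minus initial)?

-2

Before: C2 has 1 bond to C, 3 bonds to O → oxidation state +3.
After: C2 has 1 bond to C, 1 bond to H, 2 bonds to O → oxidation state +1.
Δ = +1 − (+3) = -2, so this is a reduction at C2.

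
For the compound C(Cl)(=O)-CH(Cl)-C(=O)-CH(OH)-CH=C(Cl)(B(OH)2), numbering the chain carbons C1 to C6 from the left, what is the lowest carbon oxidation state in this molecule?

Tallying each carbon's bonds:
C1: 1C, 2O, 1Cl → 0 + 2 + 1 = +3
C2: 2C, 1H, 1Cl → 0 − 1 + 1 = 0
C3: 2C, 2O → 0 + 2 = +2
C4: 2C, 1H, 1O → 0 − 1 + 1 = 0
C5: 3C, 1H → 0 − 1 = -1
C6: 2C, 1Cl, 1B → 0 + 1 − 1 = 0
The lowest value is -1.

-1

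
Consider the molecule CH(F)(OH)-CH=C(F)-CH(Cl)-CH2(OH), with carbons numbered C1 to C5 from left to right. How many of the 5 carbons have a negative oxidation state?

Tallying each carbon's bonds:
C1: 1C, 1H, 1O, 1F → 0 − 1 + 1 + 1 = +1
C2: 3C, 1H → 0 − 1 = -1
C3: 3C, 1F → 0 + 1 = +1
C4: 2C, 1H, 1Cl → 0 − 1 + 1 = 0
C5: 1C, 2H, 1O → 0 − 2 + 1 = -1
2 carbons (C2, C5) meet the condition.

2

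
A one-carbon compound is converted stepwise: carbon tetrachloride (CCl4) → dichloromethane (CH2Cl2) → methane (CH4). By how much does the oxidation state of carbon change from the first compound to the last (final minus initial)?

Carbon oxidation states along the series — carbon tetrachloride: +4, dichloromethane: 0, methane: -4.
Net change = -4 − (+4) = -8.

-8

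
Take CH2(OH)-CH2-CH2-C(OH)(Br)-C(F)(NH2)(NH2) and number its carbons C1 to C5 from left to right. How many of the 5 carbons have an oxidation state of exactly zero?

Count +1 for every bond to an atom more electronegative than carbon and −1 for every bond to one less electronegative; C–C bonds are 0. Tallying each carbon:
C1: 1C, 2H, 1O → 0 − 2 + 1 = -1
C2: 2C, 2H → 0 − 2 = -2
C3: 2C, 2H → 0 − 2 = -2
C4: 2C, 1O, 1Br → 0 + 1 + 1 = +2
C5: 1C, 2N, 1F → 0 + 2 + 1 = +3
0 carbons meet the condition.

0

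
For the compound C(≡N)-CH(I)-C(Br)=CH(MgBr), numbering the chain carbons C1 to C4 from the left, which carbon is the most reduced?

Tallying each carbon's bonds:
C1: 1C, 3N → 0 + 3 = +3
C2: 2C, 1H, 1I → 0 − 1 + 1 = 0
C3: 3C, 1Br → 0 + 1 = +1
C4: 2C, 1H, 1Mg → 0 − 1 − 1 = -2
The most reduced carbon is C4 at -2.

C4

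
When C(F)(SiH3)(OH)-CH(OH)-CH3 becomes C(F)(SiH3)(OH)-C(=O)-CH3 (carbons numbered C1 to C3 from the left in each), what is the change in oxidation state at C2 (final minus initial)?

+2

Before: C2 has 2 bonds to C, 1 bond to H, 1 bond to O → oxidation state 0.
After: C2 has 2 bonds to C, 2 bonds to O → oxidation state +2.
Δ = +2 − (0) = +2, so this is an oxidation at C2.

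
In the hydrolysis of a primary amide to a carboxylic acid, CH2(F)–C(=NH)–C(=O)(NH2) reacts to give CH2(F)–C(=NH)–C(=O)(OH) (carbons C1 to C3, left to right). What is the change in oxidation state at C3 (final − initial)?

Before: C3 has 1 bond to C, 2 bonds to O, 1 bond to N → oxidation state +3.
After: C3 has 1 bond to C, 3 bonds to O → oxidation state +3.
Δ = +3 − (+3) = 0, so no net redox change at C3.

0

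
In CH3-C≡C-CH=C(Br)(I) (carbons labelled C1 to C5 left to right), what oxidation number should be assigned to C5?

+2

Assign +1 per bond to O/N/halogen, −1 per bond to H or an electropositive element, and 0 per bond to carbon.
C5 has a double bond to C (2×0 = 0), one bond to Br (+1), one bond to I (+1).
Oxidation state = 0 + 1 + 1 = +2.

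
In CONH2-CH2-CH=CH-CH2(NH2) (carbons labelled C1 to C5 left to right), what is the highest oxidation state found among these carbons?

+3

Each bond to a more electronegative atom (O, N, halogen) counts +1, each bond to a less electronegative atom (H, metal, B, Si) counts −1, and each C–C bond counts 0. Tallying each carbon:
C1: 1C, 2O, 1N → 0 + 2 + 1 = +3
C2: 2C, 2H → 0 − 2 = -2
C3: 3C, 1H → 0 − 1 = -1
C4: 3C, 1H → 0 − 1 = -1
C5: 1C, 2H, 1N → 0 − 2 + 1 = -1
The highest value is +3.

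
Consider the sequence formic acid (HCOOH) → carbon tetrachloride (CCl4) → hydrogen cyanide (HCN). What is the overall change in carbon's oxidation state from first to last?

0

Carbon oxidation states along the series — formic acid: +2, carbon tetrachloride: +4, hydrogen cyanide: +2.
Net change = +2 − (+2) = 0.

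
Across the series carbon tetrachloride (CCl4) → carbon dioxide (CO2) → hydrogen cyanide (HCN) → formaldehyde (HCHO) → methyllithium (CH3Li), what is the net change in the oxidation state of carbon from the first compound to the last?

-8

Carbon oxidation states along the series — carbon tetrachloride: +4, carbon dioxide: +4, hydrogen cyanide: +2, formaldehyde: 0, methyllithium: -4.
Net change = -4 − (+4) = -8.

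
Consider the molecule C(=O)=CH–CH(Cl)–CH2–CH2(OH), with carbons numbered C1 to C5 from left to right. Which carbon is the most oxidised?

C1

Tallying each carbon's bonds:
C1: 2C, 2O → 0 + 2 = +2
C2: 3C, 1H → 0 − 1 = -1
C3: 2C, 1H, 1Cl → 0 − 1 + 1 = 0
C4: 2C, 2H → 0 − 2 = -2
C5: 1C, 2H, 1O → 0 − 2 + 1 = -1
The most oxidised carbon is C1 at +2.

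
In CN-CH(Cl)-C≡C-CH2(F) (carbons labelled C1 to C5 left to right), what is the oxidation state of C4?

0

C4 has a triple bond to C (3×0 = 0), one bond to C (0).
Oxidation state = 0 + 0 = 0.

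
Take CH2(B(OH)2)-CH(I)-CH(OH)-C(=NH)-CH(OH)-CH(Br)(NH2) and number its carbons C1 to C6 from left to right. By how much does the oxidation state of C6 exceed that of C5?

+1

C6: 1C, 1H, 1N, 1Br → 0 − 1 + 1 + 1 = +1
C5: 2C, 1H, 1O → 0 − 1 + 1 = 0
Difference: +1 − (0) = +1.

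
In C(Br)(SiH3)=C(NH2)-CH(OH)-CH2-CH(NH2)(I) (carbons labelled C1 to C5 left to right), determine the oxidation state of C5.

Bonds to more-electronegative neighbours contribute +1 each, bonds to H or metals contribute −1 each, and C–C bonds contribute 0.
C5 has one bond to C (0), one bond to N (+1), one bond to H (-1), one bond to I (+1).
Oxidation state = 0 + 1 − 1 + 1 = +1.

+1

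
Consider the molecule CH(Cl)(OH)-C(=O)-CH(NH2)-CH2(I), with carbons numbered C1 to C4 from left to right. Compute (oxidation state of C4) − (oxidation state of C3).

C4: 1C, 2H, 1I → 0 − 2 + 1 = -1
C3: 2C, 1H, 1N → 0 − 1 + 1 = 0
Difference: -1 − (0) = -1.

-1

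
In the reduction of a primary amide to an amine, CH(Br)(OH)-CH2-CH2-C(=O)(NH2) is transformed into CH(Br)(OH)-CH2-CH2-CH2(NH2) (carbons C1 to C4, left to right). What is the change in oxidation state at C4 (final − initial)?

Before: C4 has 1 bond to C, 2 bonds to O, 1 bond to N → oxidation state +3.
After: C4 has 1 bond to C, 2 bonds to H, 1 bond to N → oxidation state -1.
Δ = -1 − (+3) = -4, so this is a reduction at C4.

-4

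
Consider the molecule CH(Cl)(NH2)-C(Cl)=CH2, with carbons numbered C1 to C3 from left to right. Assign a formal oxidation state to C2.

Assign +1 per bond to O/N/halogen, −1 per bond to H or an electropositive element, and 0 per bond to carbon.
C2 has one bond to C (0), a double bond to C (2×0 = 0), one bond to Cl (+1).
Oxidation state = 0 + 0 + 1 = +1.

+1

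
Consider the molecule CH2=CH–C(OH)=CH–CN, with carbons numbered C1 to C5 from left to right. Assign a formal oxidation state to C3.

+1

C3 has one bond to C (0), a double bond to C (2×0 = 0), one bond to O (+1).
Oxidation state = 0 + 0 + 1 = +1.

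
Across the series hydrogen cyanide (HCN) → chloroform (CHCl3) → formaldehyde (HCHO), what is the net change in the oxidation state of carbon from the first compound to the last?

-2

Carbon oxidation states along the series — hydrogen cyanide: +2, chloroform: +2, formaldehyde: 0.
Net change = 0 − (+2) = -2.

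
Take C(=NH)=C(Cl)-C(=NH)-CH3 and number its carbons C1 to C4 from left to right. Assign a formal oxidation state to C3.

C3 has one bond to C (0), one bond to C (0), a double bond to N (2×+1 = +2).
Oxidation state = 0 + 0 + 2 = +2.

+2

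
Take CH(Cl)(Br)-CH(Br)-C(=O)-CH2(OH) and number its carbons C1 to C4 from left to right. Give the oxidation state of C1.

Each bond to a more electronegative atom (O, N, halogen) counts +1, each bond to a less electronegative atom (H, metal, B, Si) counts −1, and each C–C bond counts 0.
C1 has one bond to C (0), one bond to H (-1), one bond to Cl (+1), one bond to Br (+1).
Oxidation state = 0 − 1 + 1 + 1 = +1.

+1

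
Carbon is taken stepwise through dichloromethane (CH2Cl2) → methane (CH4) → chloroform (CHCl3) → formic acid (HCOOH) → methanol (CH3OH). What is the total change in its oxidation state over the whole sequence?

Carbon oxidation states along the series — dichloromethane: 0, methane: -4, chloroform: +2, formic acid: +2, methanol: -2.
Net change = -2 − (0) = -2.

-2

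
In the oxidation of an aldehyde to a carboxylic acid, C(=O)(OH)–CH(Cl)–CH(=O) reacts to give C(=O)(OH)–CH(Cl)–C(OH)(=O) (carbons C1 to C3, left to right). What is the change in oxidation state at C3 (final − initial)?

Before: C3 has 1 bond to C, 1 bond to H, 2 bonds to O → oxidation state +1.
After: C3 has 1 bond to C, 3 bonds to O → oxidation state +3.
Δ = +3 − (+1) = +2, so this is an oxidation at C3.

+2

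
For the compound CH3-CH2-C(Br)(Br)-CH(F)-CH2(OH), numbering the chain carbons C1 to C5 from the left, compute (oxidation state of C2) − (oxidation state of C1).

C2: 2C, 2H → 0 − 2 = -2
C1: 1C, 3H → 0 − 3 = -3
Difference: -2 − (-3) = +1.

+1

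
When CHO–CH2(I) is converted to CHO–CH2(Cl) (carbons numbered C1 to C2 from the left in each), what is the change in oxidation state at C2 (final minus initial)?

Before: C2 has 1 bond to C, 2 bonds to H, 1 bond to I → oxidation state -1.
After: C2 has 1 bond to C, 2 bonds to H, 1 bond to Cl → oxidation state -1.
Δ = -1 − (-1) = 0, so no net redox change at C2.

0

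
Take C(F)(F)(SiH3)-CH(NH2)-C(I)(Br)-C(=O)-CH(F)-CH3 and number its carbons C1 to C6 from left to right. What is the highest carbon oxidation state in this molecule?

+2

Tallying each carbon's bonds:
C1: 1C, 2F, 1Si → 0 + 2 − 1 = +1
C2: 2C, 1H, 1N → 0 − 1 + 1 = 0
C3: 2C, 1Br, 1I → 0 + 1 + 1 = +2
C4: 2C, 2O → 0 + 2 = +2
C5: 2C, 1H, 1F → 0 − 1 + 1 = 0
C6: 1C, 3H → 0 − 3 = -3
The highest value is +2.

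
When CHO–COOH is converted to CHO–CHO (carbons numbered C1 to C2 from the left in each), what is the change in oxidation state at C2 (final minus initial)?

-2

Before: C2 has 1 bond to C, 3 bonds to O → oxidation state +3.
After: C2 has 1 bond to C, 1 bond to H, 2 bonds to O → oxidation state +1.
Δ = +1 − (+3) = -2, so this is a reduction at C2.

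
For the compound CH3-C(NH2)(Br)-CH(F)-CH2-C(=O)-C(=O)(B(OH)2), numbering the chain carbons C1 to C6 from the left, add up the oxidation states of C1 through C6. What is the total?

Tallying each carbon's bonds:
C1: 1C, 3H → 0 − 3 = -3
C2: 2C, 1N, 1Br → 0 + 1 + 1 = +2
C3: 2C, 1H, 1F → 0 − 1 + 1 = 0
C4: 2C, 2H → 0 − 2 = -2
C5: 2C, 2O → 0 + 2 = +2
C6: 1C, 2O, 1B → 0 + 2 − 1 = +1
Sum = -3 + 2 + 0 − 2 + 2 + 1 = 0.

0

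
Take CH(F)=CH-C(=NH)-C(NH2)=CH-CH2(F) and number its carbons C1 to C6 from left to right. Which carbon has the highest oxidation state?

Bonds to more-electronegative neighbours contribute +1 each, bonds to H or metals contribute −1 each, and C–C bonds contribute 0. Tallying each carbon:
C1: 2C, 1H, 1F → 0 − 1 + 1 = 0
C2: 3C, 1H → 0 − 1 = -1
C3: 2C, 2N → 0 + 2 = +2
C4: 3C, 1N → 0 + 1 = +1
C5: 3C, 1H → 0 − 1 = -1
C6: 1C, 2H, 1F → 0 − 2 + 1 = -1
The most oxidised carbon is C3 at +2.

C3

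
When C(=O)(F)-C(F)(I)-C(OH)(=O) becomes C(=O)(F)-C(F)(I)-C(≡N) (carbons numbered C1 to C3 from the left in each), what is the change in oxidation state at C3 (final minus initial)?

Before: C3 has 1 bond to C, 3 bonds to O → oxidation state +3.
After: C3 has 1 bond to C, 3 bonds to N → oxidation state +3.
Δ = +3 − (+3) = 0, so no net redox change at C3.

0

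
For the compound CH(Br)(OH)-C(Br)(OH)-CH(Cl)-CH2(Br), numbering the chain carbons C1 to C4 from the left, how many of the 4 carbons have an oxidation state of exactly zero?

1

Bonds to more-electronegative neighbours contribute +1 each, bonds to H or metals contribute −1 each, and C–C bonds contribute 0. Tallying each carbon:
C1: 1C, 1H, 1O, 1Br → 0 − 1 + 1 + 1 = +1
C2: 2C, 1O, 1Br → 0 + 1 + 1 = +2
C3: 2C, 1H, 1Cl → 0 − 1 + 1 = 0
C4: 1C, 2H, 1Br → 0 − 2 + 1 = -1
1 carbon (C3) meets the condition.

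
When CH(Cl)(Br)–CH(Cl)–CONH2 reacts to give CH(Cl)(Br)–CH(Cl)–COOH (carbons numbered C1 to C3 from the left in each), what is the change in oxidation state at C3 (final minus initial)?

0

Before: C3 has 1 bond to C, 2 bonds to O, 1 bond to N → oxidation state +3.
After: C3 has 1 bond to C, 3 bonds to O → oxidation state +3.
Δ = +3 − (+3) = 0, so no net redox change at C3.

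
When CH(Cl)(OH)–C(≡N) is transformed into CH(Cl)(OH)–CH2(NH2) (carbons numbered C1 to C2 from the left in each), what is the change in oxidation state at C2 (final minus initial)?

Before: C2 has 1 bond to C, 3 bonds to N → oxidation state +3.
After: C2 has 1 bond to C, 2 bonds to H, 1 bond to N → oxidation state -1.
Δ = -1 − (+3) = -4, so this is a reduction at C2.

-4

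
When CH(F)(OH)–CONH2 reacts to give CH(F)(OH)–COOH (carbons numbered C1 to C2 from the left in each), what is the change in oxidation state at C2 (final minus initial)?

Before: C2 has 1 bond to C, 2 bonds to O, 1 bond to N → oxidation state +3.
After: C2 has 1 bond to C, 3 bonds to O → oxidation state +3.
Δ = +3 − (+3) = 0, so no net redox change at C2.

0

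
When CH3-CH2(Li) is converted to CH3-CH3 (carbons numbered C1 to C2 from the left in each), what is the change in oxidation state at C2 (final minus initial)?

0

Before: C2 has 1 bond to C, 2 bonds to H, 1 bond to Li → oxidation state -3.
After: C2 has 1 bond to C, 3 bonds to H → oxidation state -3.
Δ = -3 − (-3) = 0, so no net redox change at C2.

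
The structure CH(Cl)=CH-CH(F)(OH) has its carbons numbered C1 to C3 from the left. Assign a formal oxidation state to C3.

+1

C3 has one bond to C (0), one bond to H (-1), one bond to F (+1), one bond to O (+1).
Oxidation state = 0 − 1 + 1 + 1 = +1.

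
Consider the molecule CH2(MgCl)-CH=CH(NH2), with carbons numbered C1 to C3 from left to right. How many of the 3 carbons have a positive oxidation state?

Bonds to more-electronegative neighbours contribute +1 each, bonds to H or metals contribute −1 each, and C–C bonds contribute 0. Tallying each carbon:
C1: 1C, 2H, 1Mg → 0 − 2 − 1 = -3
C2: 3C, 1H → 0 − 1 = -1
C3: 2C, 1H, 1N → 0 − 1 + 1 = 0
0 carbons meet the condition.

0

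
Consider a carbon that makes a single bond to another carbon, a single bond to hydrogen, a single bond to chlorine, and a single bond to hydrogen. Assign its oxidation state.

-1

Count +1 for every bond to an atom more electronegative than carbon and −1 for every bond to one less electronegative; C–C bonds are 0.
The carbon has one bond to C (0), one bond to Cl (+1), one bond to H (-1), one bond to H (-1).
Oxidation state = 0 + 1 − 1 − 1 = -1.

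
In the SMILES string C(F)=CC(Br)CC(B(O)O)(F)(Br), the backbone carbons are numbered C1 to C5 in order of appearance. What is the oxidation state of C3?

0

C3 has one bond to C (0), one bond to C (0), one bond to Br (+1), one bond to H (-1).
Oxidation state = 0 + 0 + 1 − 1 = 0.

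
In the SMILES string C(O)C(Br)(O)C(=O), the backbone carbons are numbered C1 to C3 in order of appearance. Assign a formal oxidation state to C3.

+1

Bonds to more-electronegative neighbours contribute +1 each, bonds to H or metals contribute −1 each, and C–C bonds contribute 0.
C3 has one bond to C (0), a double bond to O (2×+1 = +2), one bond to H (-1).
Oxidation state = 0 + 2 − 1 = +1.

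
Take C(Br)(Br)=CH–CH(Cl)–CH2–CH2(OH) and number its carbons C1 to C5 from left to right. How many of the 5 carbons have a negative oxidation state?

Count +1 for every bond to an atom more electronegative than carbon and −1 for every bond to one less electronegative; C–C bonds are 0. Tallying each carbon:
C1: 2C, 2Br → 0 + 2 = +2
C2: 3C, 1H → 0 − 1 = -1
C3: 2C, 1H, 1Cl → 0 − 1 + 1 = 0
C4: 2C, 2H → 0 − 2 = -2
C5: 1C, 2H, 1O → 0 − 2 + 1 = -1
3 carbons (C2, C4, C5) meet the condition.

3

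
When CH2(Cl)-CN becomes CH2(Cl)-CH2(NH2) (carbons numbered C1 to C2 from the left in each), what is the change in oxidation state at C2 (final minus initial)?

-4

Before: C2 has 1 bond to C, 3 bonds to N → oxidation state +3.
After: C2 has 1 bond to C, 2 bonds to H, 1 bond to N → oxidation state -1.
Δ = -1 − (+3) = -4, so this is a reduction at C2.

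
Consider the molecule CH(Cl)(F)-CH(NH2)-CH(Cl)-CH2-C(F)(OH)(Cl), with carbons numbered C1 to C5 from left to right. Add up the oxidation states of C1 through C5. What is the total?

Each bond to a more electronegative atom (O, N, halogen) counts +1, each bond to a less electronegative atom (H, metal, B, Si) counts −1, and each C–C bond counts 0. Tallying each carbon:
C1: 1C, 1H, 1F, 1Cl → 0 − 1 + 1 + 1 = +1
C2: 2C, 1H, 1N → 0 − 1 + 1 = 0
C3: 2C, 1H, 1Cl → 0 − 1 + 1 = 0
C4: 2C, 2H → 0 − 2 = -2
C5: 1C, 1O, 1F, 1Cl → 0 + 1 + 1 + 1 = +3
Sum = +1 + 0 + 0 − 2 + 3 = +2.

+2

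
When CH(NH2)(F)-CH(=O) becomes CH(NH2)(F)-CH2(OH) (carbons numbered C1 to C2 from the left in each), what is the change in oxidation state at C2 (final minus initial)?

Before: C2 has 1 bond to C, 1 bond to H, 2 bonds to O → oxidation state +1.
After: C2 has 1 bond to C, 2 bonds to H, 1 bond to O → oxidation state -1.
Δ = -1 − (+1) = -2, so this is a reduction at C2.

-2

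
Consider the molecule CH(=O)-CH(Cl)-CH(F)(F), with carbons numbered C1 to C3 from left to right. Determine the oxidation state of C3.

C3 has one bond to C (0), one bond to H (-1), one bond to F (+1), one bond to F (+1).
Oxidation state = 0 − 1 + 1 + 1 = +1.

+1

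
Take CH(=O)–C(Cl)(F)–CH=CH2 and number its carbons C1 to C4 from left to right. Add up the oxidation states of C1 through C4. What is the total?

Tallying each carbon's bonds:
C1: 1C, 1H, 2O → 0 − 1 + 2 = +1
C2: 2C, 1F, 1Cl → 0 + 1 + 1 = +2
C3: 3C, 1H → 0 − 1 = -1
C4: 2C, 2H → 0 − 2 = -2
Sum = +1 + 2 − 1 − 2 = 0.

0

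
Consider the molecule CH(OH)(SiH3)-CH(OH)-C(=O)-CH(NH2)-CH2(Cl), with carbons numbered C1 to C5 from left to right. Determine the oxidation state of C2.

C2 has one bond to C (0), one bond to C (0), one bond to O (+1), one bond to H (-1).
Oxidation state = 0 + 0 + 1 − 1 = 0.

0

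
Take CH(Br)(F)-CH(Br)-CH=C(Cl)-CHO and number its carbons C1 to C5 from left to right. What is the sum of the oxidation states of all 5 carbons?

+2

Tallying each carbon's bonds:
C1: 1C, 1H, 1F, 1Br → 0 − 1 + 1 + 1 = +1
C2: 2C, 1H, 1Br → 0 − 1 + 1 = 0
C3: 3C, 1H → 0 − 1 = -1
C4: 3C, 1Cl → 0 + 1 = +1
C5: 1C, 1H, 2O → 0 − 1 + 2 = +1
Sum = +1 + 0 − 1 + 1 + 1 = +2.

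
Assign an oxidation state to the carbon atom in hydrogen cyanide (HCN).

The carbon has one bond to H (-1), a triple bond to N (3×+1 = +3).
Oxidation state = -1 + 3 = +2.

+2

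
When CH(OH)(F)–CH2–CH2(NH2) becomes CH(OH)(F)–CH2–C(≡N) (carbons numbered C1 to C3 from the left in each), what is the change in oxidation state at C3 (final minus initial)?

+4

Before: C3 has 1 bond to C, 2 bonds to H, 1 bond to N → oxidation state -1.
After: C3 has 1 bond to C, 3 bonds to N → oxidation state +3.
Δ = +3 − (-1) = +4, so this is an oxidation at C3.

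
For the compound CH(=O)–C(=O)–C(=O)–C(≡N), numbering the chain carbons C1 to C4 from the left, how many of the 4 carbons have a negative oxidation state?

Each bond to a more electronegative atom (O, N, halogen) counts +1, each bond to a less electronegative atom (H, metal, B, Si) counts −1, and each C–C bond counts 0. Tallying each carbon:
C1: 1C, 1H, 2O → 0 − 1 + 2 = +1
C2: 2C, 2O → 0 + 2 = +2
C3: 2C, 2O → 0 + 2 = +2
C4: 1C, 3N → 0 + 3 = +3
0 carbons meet the condition.

0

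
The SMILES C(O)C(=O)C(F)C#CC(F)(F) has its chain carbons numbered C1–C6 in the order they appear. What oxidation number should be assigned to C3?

Count +1 for every bond to an atom more electronegative than carbon and −1 for every bond to one less electronegative; C–C bonds are 0.
C3 has one bond to C (0), one bond to C (0), one bond to H (-1), one bond to F (+1).
Oxidation state = 0 + 0 − 1 + 1 = 0.

0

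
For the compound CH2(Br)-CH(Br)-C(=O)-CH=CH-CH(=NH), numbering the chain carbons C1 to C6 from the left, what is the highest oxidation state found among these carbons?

Bonds to more-electronegative neighbours contribute +1 each, bonds to H or metals contribute −1 each, and C–C bonds contribute 0. Tallying each carbon:
C1: 1C, 2H, 1Br → 0 − 2 + 1 = -1
C2: 2C, 1H, 1Br → 0 − 1 + 1 = 0
C3: 2C, 2O → 0 + 2 = +2
C4: 3C, 1H → 0 − 1 = -1
C5: 3C, 1H → 0 − 1 = -1
C6: 1C, 1H, 2N → 0 − 1 + 2 = +1
The highest value is +2.

+2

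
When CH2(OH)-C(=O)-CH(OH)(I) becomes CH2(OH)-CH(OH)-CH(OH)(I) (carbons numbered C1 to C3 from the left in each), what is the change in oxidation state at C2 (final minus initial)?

-2

Before: C2 has 2 bonds to C, 2 bonds to O → oxidation state +2.
After: C2 has 2 bonds to C, 1 bond to H, 1 bond to O → oxidation state 0.
Δ = 0 − (+2) = -2, so this is a reduction at C2.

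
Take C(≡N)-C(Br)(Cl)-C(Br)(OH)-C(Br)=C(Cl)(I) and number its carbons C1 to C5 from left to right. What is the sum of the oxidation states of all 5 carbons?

+10

Bonds to more-electronegative neighbours contribute +1 each, bonds to H or metals contribute −1 each, and C–C bonds contribute 0. Tallying each carbon:
C1: 1C, 3N → 0 + 3 = +3
C2: 2C, 1Cl, 1Br → 0 + 1 + 1 = +2
C3: 2C, 1O, 1Br → 0 + 1 + 1 = +2
C4: 3C, 1Br → 0 + 1 = +1
C5: 2C, 1Cl, 1I → 0 + 1 + 1 = +2
Sum = +3 + 2 + 2 + 1 + 2 = +10.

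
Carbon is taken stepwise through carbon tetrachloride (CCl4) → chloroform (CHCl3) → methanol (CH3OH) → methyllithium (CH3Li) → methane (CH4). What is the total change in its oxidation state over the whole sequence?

Carbon oxidation states along the series — carbon tetrachloride: +4, chloroform: +2, methanol: -2, methyllithium: -4, methane: -4.
Net change = -4 − (+4) = -8.

-8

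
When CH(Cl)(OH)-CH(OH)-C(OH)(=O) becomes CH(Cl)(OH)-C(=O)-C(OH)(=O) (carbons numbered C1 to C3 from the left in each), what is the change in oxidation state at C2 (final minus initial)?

Before: C2 has 2 bonds to C, 1 bond to H, 1 bond to O → oxidation state 0.
After: C2 has 2 bonds to C, 2 bonds to O → oxidation state +2.
Δ = +2 − (0) = +2, so this is an oxidation at C2.

+2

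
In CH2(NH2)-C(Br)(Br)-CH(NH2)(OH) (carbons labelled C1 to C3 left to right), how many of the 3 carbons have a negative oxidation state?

1

Tallying each carbon's bonds:
C1: 1C, 2H, 1N → 0 − 2 + 1 = -1
C2: 2C, 2Br → 0 + 2 = +2
C3: 1C, 1H, 1O, 1N → 0 − 1 + 1 + 1 = +1
1 carbon (C1) meets the condition.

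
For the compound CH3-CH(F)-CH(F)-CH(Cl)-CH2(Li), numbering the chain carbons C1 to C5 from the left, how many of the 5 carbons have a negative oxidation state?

Tallying each carbon's bonds:
C1: 1C, 3H → 0 − 3 = -3
C2: 2C, 1H, 1F → 0 − 1 + 1 = 0
C3: 2C, 1H, 1F → 0 − 1 + 1 = 0
C4: 2C, 1H, 1Cl → 0 − 1 + 1 = 0
C5: 1C, 2H, 1Li → 0 − 2 − 1 = -3
2 carbons (C1, C5) meet the condition.

2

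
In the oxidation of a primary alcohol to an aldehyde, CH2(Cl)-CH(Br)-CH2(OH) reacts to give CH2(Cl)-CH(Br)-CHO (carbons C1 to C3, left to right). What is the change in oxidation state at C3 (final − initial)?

Before: C3 has 1 bond to C, 2 bonds to H, 1 bond to O → oxidation state -1.
After: C3 has 1 bond to C, 1 bond to H, 2 bonds to O → oxidation state +1.
Δ = +1 − (-1) = +2, so this is an oxidation at C3.

+2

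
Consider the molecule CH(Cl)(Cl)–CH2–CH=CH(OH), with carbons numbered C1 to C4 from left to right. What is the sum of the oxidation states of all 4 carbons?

Tallying each carbon's bonds:
C1: 1C, 1H, 2Cl → 0 − 1 + 2 = +1
C2: 2C, 2H → 0 − 2 = -2
C3: 3C, 1H → 0 − 1 = -1
C4: 2C, 1H, 1O → 0 − 1 + 1 = 0
Sum = +1 − 2 − 1 + 0 = -2.

-2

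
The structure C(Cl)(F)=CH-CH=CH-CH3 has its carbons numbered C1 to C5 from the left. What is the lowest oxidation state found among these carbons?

Assign +1 per bond to O/N/halogen, −1 per bond to H or an electropositive element, and 0 per bond to carbon. Tallying each carbon:
C1: 2C, 1F, 1Cl → 0 + 1 + 1 = +2
C2: 3C, 1H → 0 − 1 = -1
C3: 3C, 1H → 0 − 1 = -1
C4: 3C, 1H → 0 − 1 = -1
C5: 1C, 3H → 0 − 3 = -3
The lowest value is -3.

-3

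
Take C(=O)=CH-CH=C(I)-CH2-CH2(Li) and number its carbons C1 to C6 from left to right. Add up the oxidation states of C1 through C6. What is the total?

Each bond to a more electronegative atom (O, N, halogen) counts +1, each bond to a less electronegative atom (H, metal, B, Si) counts −1, and each C–C bond counts 0. Tallying each carbon:
C1: 2C, 2O → 0 + 2 = +2
C2: 3C, 1H → 0 − 1 = -1
C3: 3C, 1H → 0 − 1 = -1
C4: 3C, 1I → 0 + 1 = +1
C5: 2C, 2H → 0 − 2 = -2
C6: 1C, 2H, 1Li → 0 − 2 − 1 = -3
Sum = +2 − 1 − 1 + 1 − 2 − 3 = -4.

-4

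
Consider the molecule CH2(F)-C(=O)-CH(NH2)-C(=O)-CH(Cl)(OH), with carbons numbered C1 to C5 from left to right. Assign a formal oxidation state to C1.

-1

Assign +1 per bond to O/N/halogen, −1 per bond to H or an electropositive element, and 0 per bond to carbon.
C1 has one bond to C (0), one bond to F (+1), one bond to H (-1), one bond to H (-1).
Oxidation state = 0 + 1 − 1 − 1 = -1.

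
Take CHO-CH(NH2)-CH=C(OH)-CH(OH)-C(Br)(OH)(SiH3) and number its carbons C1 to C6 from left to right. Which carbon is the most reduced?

C3

Tallying each carbon's bonds:
C1: 1C, 1H, 2O → 0 − 1 + 2 = +1
C2: 2C, 1H, 1N → 0 − 1 + 1 = 0
C3: 3C, 1H → 0 − 1 = -1
C4: 3C, 1O → 0 + 1 = +1
C5: 2C, 1H, 1O → 0 − 1 + 1 = 0
C6: 1C, 1O, 1Br, 1Si → 0 + 1 + 1 − 1 = +1
The most reduced carbon is C3 at -1.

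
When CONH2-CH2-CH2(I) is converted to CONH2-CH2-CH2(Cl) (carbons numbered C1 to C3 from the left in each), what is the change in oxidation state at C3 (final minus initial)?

0

Before: C3 has 1 bond to C, 2 bonds to H, 1 bond to I → oxidation state -1.
After: C3 has 1 bond to C, 2 bonds to H, 1 bond to Cl → oxidation state -1.
Δ = -1 − (-1) = 0, so no net redox change at C3.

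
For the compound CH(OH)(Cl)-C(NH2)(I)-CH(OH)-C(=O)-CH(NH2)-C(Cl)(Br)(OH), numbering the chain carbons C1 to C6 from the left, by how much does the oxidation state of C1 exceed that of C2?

C1: 1C, 1H, 1O, 1Cl → 0 − 1 + 1 + 1 = +1
C2: 2C, 1N, 1I → 0 + 1 + 1 = +2
Difference: +1 − (+2) = -1.

-1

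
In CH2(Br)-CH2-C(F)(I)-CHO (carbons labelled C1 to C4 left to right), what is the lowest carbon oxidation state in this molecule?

-2

Tallying each carbon's bonds:
C1: 1C, 2H, 1Br → 0 − 2 + 1 = -1
C2: 2C, 2H → 0 − 2 = -2
C3: 2C, 1F, 1I → 0 + 1 + 1 = +2
C4: 1C, 1H, 2O → 0 − 1 + 2 = +1
The lowest value is -2.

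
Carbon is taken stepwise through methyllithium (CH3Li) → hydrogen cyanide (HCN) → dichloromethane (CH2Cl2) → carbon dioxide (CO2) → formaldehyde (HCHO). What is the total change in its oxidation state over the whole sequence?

Carbon oxidation states along the series — methyllithium: -4, hydrogen cyanide: +2, dichloromethane: 0, carbon dioxide: +4, formaldehyde: 0.
Net change = 0 − (-4) = +4.

+4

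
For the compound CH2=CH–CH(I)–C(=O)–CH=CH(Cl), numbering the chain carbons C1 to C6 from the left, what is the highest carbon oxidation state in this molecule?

Tallying each carbon's bonds:
C1: 2C, 2H → 0 − 2 = -2
C2: 3C, 1H → 0 − 1 = -1
C3: 2C, 1H, 1I → 0 − 1 + 1 = 0
C4: 2C, 2O → 0 + 2 = +2
C5: 3C, 1H → 0 − 1 = -1
C6: 2C, 1H, 1Cl → 0 − 1 + 1 = 0
The highest value is +2.

+2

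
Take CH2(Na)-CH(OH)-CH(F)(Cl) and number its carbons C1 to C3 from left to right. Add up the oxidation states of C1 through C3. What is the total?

Tallying each carbon's bonds:
C1: 1C, 2H, 1Na → 0 − 2 − 1 = -3
C2: 2C, 1H, 1O → 0 − 1 + 1 = 0
C3: 1C, 1H, 1F, 1Cl → 0 − 1 + 1 + 1 = +1
Sum = -3 + 0 + 1 = -2.

-2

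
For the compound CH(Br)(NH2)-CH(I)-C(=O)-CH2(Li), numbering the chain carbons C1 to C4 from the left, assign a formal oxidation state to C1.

+1

Bonds to more-electronegative neighbours contribute +1 each, bonds to H or metals contribute −1 each, and C–C bonds contribute 0.
C1 has one bond to C (0), one bond to H (-1), one bond to Br (+1), one bond to N (+1).
Oxidation state = 0 − 1 + 1 + 1 = +1.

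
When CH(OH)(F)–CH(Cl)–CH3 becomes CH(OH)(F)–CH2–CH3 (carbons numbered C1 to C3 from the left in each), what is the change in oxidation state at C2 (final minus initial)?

Before: C2 has 2 bonds to C, 1 bond to H, 1 bond to Cl → oxidation state 0.
After: C2 has 2 bonds to C, 2 bonds to H → oxidation state -2.
Δ = -2 − (0) = -2, so this is a reduction at C2.

-2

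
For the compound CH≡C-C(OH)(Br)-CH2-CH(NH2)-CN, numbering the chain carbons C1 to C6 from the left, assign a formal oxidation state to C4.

C4 has one bond to C (0), one bond to C (0), one bond to H (-1), one bond to H (-1).
Oxidation state = 0 + 0 − 1 − 1 = -2.

-2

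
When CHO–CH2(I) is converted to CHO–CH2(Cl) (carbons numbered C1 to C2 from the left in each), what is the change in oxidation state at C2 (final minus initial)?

0

Before: C2 has 1 bond to C, 2 bonds to H, 1 bond to I → oxidation state -1.
After: C2 has 1 bond to C, 2 bonds to H, 1 bond to Cl → oxidation state -1.
Δ = -1 − (-1) = 0, so no net redox change at C2.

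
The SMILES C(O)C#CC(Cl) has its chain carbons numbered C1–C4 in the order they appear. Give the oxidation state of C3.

C3 has a triple bond to C (3×0 = 0), one bond to C (0).
Oxidation state = 0 + 0 = 0.

0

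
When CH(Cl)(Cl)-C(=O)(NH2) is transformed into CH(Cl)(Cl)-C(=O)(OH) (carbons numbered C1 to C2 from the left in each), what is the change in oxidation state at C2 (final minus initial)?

Before: C2 has 1 bond to C, 2 bonds to O, 1 bond to N → oxidation state +3.
After: C2 has 1 bond to C, 3 bonds to O → oxidation state +3.
Δ = +3 − (+3) = 0, so no net redox change at C2.

0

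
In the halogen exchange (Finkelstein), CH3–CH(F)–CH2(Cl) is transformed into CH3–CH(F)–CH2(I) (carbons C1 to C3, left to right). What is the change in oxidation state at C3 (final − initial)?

Before: C3 has 1 bond to C, 2 bonds to H, 1 bond to Cl → oxidation state -1.
After: C3 has 1 bond to C, 2 bonds to H, 1 bond to I → oxidation state -1.
Δ = -1 − (-1) = 0, so no net redox change at C3.

0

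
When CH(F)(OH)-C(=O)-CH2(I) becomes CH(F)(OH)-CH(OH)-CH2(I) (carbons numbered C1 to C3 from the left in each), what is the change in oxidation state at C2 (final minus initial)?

-2

Before: C2 has 2 bonds to C, 2 bonds to O → oxidation state +2.
After: C2 has 2 bonds to C, 1 bond to H, 1 bond to O → oxidation state 0.
Δ = 0 − (+2) = -2, so this is a reduction at C2.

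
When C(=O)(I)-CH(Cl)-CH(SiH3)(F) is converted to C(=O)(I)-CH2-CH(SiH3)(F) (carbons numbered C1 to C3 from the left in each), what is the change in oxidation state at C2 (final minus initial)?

Before: C2 has 2 bonds to C, 1 bond to H, 1 bond to Cl → oxidation state 0.
After: C2 has 2 bonds to C, 2 bonds to H → oxidation state -2.
Δ = -2 − (0) = -2, so this is a reduction at C2.

-2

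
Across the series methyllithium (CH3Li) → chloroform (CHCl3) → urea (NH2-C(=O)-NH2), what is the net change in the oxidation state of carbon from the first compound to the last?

+8

Carbon oxidation states along the series — methyllithium: -4, chloroform: +2, urea: +4.
Net change = +4 − (-4) = +8.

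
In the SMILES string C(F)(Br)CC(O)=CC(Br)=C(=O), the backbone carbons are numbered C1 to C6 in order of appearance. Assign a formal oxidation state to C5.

+1

C5 has one bond to C (0), a double bond to C (2×0 = 0), one bond to Br (+1).
Oxidation state = 0 + 0 + 1 = +1.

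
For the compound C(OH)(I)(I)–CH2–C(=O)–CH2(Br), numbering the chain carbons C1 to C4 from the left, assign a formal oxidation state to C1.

C1 has one bond to C (0), one bond to O (+1), one bond to I (+1), one bond to I (+1).
Oxidation state = 0 + 1 + 1 + 1 = +3.

+3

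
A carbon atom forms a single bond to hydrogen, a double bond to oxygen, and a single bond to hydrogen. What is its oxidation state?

The carbon has a double bond to O (2×+1 = +2), one bond to H (-1), one bond to H (-1).
Oxidation state = +2 − 1 − 1 = 0.

0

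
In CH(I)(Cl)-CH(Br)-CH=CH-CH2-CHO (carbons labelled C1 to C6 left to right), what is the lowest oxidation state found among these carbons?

-2

Each bond to a more electronegative atom (O, N, halogen) counts +1, each bond to a less electronegative atom (H, metal, B, Si) counts −1, and each C–C bond counts 0. Tallying each carbon:
C1: 1C, 1H, 1Cl, 1I → 0 − 1 + 1 + 1 = +1
C2: 2C, 1H, 1Br → 0 − 1 + 1 = 0
C3: 3C, 1H → 0 − 1 = -1
C4: 3C, 1H → 0 − 1 = -1
C5: 2C, 2H → 0 − 2 = -2
C6: 1C, 1H, 2O → 0 − 1 + 2 = +1
The lowest value is -2.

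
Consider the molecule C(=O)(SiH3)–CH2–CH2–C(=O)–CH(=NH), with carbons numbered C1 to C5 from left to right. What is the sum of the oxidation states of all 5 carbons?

0

Tallying each carbon's bonds:
C1: 1C, 2O, 1Si → 0 + 2 − 1 = +1
C2: 2C, 2H → 0 − 2 = -2
C3: 2C, 2H → 0 − 2 = -2
C4: 2C, 2O → 0 + 2 = +2
C5: 1C, 1H, 2N → 0 − 1 + 2 = +1
Sum = +1 − 2 − 2 + 2 + 1 = 0.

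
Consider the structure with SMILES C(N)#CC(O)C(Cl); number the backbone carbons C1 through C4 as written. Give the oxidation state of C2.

Count +1 for every bond to an atom more electronegative than carbon and −1 for every bond to one less electronegative; C–C bonds are 0.
C2 has a triple bond to C (3×0 = 0), one bond to C (0).
Oxidation state = 0 + 0 = 0.

0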